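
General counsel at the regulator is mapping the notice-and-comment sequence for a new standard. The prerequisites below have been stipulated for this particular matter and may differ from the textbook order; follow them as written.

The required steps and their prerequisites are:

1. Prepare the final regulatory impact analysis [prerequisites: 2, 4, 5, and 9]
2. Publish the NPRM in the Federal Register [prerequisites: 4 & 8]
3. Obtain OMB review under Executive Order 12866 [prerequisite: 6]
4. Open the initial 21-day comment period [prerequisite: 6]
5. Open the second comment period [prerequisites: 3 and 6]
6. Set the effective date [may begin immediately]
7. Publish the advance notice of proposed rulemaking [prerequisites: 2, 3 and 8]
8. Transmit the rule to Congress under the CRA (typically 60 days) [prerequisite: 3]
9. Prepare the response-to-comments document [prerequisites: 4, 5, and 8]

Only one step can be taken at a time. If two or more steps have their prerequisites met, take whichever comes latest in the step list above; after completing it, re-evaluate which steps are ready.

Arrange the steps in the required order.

6 → 4 → 3 → 8 → 5 → 9 → 2 → 7 → 1

Only 6 has no prerequisites, so it is first.
Now 4 and 3 have their prerequisites met. 4 is listed later, so 4 next.
3 needed 6, now all done → 3.
8 and 5 are both available; 8 is listed later → 8.
Ready: 5 and 2. 5 is listed later → 5.
Ready: 9 and 2. 9 is listed later → 9.
2 needed 8 and 4, now all done → 2.
7 and 1 are both available; 7 is listed later → 7.
1 needed 9, 5, 4 and 2, now all done → 1.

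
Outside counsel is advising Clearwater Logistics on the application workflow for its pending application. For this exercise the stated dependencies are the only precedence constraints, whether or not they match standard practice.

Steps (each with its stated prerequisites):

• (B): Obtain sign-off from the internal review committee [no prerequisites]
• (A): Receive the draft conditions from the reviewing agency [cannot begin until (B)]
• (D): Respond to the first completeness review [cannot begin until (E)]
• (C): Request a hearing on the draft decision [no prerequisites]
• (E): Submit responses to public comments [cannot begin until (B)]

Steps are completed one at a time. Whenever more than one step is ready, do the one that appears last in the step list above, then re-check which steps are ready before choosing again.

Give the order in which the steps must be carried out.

(C), (B), (E), (D), (A)

Nothing is required for (C) and (B). (C) is listed later → (C) first.
Next only (B) has its prerequisites met → (B).
Now (E) and (A) have their prerequisites met. (E) is listed later, so (E) next.
Ready: (D) and (A). (D) is listed later → (D).
(A) is the only step now ready → (A).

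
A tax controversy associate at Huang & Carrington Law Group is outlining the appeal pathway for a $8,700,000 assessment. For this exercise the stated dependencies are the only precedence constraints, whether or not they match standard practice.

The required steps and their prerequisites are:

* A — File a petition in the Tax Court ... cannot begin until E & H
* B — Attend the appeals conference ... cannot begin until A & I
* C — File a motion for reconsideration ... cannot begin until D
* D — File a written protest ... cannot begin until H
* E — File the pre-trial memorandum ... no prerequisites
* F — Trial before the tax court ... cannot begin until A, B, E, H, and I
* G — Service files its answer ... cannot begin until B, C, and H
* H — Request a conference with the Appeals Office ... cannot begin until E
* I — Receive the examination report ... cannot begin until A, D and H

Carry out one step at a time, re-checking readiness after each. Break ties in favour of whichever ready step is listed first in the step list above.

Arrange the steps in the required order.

E has no prerequisites → E first.
H needed E, now all done → H.
Ready: A and D. A is listed earlier → A.
D needed H, now all done → D.
Ready: C and I. C is listed earlier → C.
I needed A, D and H, now all done → I.
That leaves B as the only ready step → B.
F and G are both available; F is listed earlier → F.
G needed B, C and H, now all done → G.

E H A D C I B F G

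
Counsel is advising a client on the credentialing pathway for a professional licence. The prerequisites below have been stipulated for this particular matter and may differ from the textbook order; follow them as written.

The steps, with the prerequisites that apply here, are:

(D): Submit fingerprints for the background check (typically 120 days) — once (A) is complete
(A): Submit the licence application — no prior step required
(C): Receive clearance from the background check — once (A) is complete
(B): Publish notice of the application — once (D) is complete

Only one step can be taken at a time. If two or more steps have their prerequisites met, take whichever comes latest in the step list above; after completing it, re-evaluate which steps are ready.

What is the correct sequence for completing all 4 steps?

(A), (C), (D), (B)

(A) has no prerequisites → (A) first.
Ready: (C) and (D). (C) is listed later → (C).
(D) needed (A), now all done → (D).
(B) is the only step now ready → (B).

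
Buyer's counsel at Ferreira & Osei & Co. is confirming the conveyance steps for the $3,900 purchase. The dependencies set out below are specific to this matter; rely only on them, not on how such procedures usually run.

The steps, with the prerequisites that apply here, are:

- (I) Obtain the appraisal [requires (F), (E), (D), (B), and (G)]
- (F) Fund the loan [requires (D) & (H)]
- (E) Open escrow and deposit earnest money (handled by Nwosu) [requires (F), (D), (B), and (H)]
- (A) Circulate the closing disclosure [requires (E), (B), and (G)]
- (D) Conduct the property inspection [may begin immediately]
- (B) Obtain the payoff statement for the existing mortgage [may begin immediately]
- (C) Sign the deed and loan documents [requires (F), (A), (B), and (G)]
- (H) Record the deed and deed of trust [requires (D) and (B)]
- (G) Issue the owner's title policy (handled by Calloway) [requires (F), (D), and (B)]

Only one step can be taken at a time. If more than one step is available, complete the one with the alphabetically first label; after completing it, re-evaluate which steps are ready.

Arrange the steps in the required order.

(B), (D), (H), (F), (E), (G), (A), (C), (I)

(B) and (D) have no prerequisites; (B) has the earlier label, so (B) is first.
Next only (D) has its prerequisites met → (D).
(H) needed (B) and (D), now all done → (H).
(F) is the only step now ready → (F).
Ready: (E) and (G). (E) has the earlier label → (E).
That leaves (G) as the only ready step → (G).
(A) and (I) are both available; (A) has the earlier label → (A).
(C) now also ready, so the ready set is {(C), (I)}; (C) has the earlier label → (C).
(I) is the only step now ready → (I).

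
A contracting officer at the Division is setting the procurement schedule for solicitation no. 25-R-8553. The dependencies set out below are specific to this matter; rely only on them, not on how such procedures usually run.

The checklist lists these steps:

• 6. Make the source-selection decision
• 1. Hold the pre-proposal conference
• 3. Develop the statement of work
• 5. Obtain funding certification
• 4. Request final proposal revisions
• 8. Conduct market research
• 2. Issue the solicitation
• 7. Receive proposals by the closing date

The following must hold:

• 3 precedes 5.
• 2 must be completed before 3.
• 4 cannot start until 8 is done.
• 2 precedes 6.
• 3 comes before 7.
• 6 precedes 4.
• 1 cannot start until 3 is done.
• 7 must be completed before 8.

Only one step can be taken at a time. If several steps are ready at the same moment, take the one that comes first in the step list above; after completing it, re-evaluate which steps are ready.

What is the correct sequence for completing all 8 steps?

2 has no prerequisites → 2 first.
Now 6 and 3 have their prerequisites met. 6 is listed earlier, so 6 next.
3 needed 2, now all done → 3.
Ready: 1, 5 and 7. 1 is listed earlier → 1.
5 and 7 are both available; 5 is listed earlier → 5.
That leaves 7 as the only ready step → 7.
Next only 8 has its prerequisites met → 8.
That leaves 4 as the only ready step → 4.

2, 6, 3, 1, 5, 7, 8, 4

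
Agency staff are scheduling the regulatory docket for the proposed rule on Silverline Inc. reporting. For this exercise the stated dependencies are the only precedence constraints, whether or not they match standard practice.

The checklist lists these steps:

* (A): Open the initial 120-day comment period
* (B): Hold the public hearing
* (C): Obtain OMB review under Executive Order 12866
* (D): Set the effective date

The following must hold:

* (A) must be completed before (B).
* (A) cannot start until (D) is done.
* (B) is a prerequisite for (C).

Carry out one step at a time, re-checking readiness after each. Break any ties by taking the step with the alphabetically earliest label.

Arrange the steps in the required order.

(D), (A), (B), (C)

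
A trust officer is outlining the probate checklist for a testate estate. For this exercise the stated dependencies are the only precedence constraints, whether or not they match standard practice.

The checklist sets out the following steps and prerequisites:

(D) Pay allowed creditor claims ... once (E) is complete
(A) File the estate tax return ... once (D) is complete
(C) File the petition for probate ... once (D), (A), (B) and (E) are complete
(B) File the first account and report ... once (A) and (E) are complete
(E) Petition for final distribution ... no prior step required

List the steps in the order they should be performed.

(E) (D) (A) (B) (C)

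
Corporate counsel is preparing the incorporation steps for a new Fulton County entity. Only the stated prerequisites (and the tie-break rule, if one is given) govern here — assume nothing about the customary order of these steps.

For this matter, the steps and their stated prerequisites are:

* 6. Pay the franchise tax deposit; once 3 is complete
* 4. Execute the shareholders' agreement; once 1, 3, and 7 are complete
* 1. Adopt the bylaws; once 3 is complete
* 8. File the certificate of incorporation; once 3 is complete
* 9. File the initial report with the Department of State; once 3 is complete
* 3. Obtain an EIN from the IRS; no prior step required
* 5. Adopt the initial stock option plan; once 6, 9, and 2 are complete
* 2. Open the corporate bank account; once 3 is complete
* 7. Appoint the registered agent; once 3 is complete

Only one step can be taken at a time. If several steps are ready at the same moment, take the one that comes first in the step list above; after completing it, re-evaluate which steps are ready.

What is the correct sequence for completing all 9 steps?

3 6 1 8 9 2 5 7 4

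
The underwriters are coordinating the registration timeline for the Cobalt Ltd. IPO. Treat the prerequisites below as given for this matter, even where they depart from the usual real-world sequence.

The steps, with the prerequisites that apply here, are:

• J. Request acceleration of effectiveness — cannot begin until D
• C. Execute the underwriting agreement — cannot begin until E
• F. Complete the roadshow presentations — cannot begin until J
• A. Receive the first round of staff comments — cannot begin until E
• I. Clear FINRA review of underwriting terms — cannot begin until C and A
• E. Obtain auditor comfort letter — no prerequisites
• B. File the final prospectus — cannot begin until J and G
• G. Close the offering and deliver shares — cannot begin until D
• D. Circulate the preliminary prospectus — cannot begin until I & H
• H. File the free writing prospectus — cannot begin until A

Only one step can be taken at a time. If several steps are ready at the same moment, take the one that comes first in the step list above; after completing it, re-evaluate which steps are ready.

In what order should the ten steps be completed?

E C A I H D J F G B

E is the only step with nothing outstanding, so it goes first.
Now C and A have their prerequisites met. C is listed earlier, so C next.
A is the only step now ready → A.
I and H are both available; I is listed earlier → I.
Next only H has its prerequisites met → H.
Next only D has its prerequisites met → D.
J and G are both available; J is listed earlier → J.
F now also ready, so the ready set is {F, G}; F is listed earlier → F.
Next only G has its prerequisites met → G.
B needed J and G, now all done → B.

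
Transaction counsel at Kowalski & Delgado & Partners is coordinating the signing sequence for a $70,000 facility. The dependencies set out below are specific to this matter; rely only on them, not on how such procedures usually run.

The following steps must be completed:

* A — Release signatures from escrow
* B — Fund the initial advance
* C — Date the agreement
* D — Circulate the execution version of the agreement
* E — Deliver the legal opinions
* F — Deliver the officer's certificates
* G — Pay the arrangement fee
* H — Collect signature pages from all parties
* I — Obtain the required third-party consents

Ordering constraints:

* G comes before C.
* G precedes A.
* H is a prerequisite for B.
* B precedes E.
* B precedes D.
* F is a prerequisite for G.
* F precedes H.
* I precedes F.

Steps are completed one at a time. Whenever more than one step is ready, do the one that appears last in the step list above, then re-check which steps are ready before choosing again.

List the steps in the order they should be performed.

I → F → H → G → C → B → E → D → A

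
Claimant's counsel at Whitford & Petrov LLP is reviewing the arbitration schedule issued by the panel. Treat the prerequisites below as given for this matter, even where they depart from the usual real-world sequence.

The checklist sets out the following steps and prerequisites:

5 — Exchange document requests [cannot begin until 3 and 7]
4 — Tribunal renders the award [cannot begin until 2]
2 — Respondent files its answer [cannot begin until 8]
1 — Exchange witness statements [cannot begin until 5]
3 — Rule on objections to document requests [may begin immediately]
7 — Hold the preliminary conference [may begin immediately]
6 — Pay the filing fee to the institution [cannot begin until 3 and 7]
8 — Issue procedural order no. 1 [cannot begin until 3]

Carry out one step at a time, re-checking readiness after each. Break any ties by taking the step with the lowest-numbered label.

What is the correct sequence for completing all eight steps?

Nothing is required for 3 and 7. 3 has the earlier label → 3 first.
8 now also ready, so the ready set is {7, 8}; 7 has the earlier label → 7.
5 and 6 now also ready, so the ready set is {5, 6, 8}; 5 has the earlier label → 5.
Ready: 1, 6 and 8. 1 has the earlier label → 1.
Now 6 and 8 have their prerequisites met. 6 has the earlier label, so 6 next.
8 needed 3, now all done → 8.
2 needed 8, now all done → 2.
4 needed 2, now all done → 4.

3 7 5 1 6 8 2 4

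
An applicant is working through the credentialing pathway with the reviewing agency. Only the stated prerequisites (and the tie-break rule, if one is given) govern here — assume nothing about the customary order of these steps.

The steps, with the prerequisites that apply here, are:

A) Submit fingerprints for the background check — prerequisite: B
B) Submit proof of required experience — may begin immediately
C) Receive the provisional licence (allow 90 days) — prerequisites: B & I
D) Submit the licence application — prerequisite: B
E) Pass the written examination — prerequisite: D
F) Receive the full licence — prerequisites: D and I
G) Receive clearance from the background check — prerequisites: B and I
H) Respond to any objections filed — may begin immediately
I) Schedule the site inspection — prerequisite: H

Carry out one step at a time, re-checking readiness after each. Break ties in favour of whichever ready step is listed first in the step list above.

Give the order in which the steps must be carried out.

B and H have no prerequisites; B is listed earlier, so B is first.
Now A, D and H have their prerequisites met. A is listed earlier, so A next.
Ready: D and H. D is listed earlier → D.
E now also ready, so the ready set is {E, H}; E is listed earlier → E.
H is the only step now ready → H.
I is the only step now ready → I.
Ready: C, F and G. C is listed earlier → C.
Ready: F and G. F is listed earlier → F.
Next only G has its prerequisites met → G.

B, A, D, E, H, I, C, F, G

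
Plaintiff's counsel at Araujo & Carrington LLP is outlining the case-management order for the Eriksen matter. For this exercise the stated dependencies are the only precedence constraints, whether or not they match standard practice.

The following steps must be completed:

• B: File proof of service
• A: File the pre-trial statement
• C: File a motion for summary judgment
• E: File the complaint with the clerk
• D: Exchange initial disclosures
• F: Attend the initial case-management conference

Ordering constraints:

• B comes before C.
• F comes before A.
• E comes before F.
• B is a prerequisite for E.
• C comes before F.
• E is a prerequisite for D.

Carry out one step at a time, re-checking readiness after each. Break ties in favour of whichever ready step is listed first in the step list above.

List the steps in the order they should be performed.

B → C → E → D → F → A

Only B has no prerequisites, so it is first.
Ready: C and E. C is listed earlier → C.
Next only E has its prerequisites met → E.
Now D and F have their prerequisites met. D is listed earlier, so D next.
That leaves F as the only ready step → F.
Next only A has its prerequisites met → A.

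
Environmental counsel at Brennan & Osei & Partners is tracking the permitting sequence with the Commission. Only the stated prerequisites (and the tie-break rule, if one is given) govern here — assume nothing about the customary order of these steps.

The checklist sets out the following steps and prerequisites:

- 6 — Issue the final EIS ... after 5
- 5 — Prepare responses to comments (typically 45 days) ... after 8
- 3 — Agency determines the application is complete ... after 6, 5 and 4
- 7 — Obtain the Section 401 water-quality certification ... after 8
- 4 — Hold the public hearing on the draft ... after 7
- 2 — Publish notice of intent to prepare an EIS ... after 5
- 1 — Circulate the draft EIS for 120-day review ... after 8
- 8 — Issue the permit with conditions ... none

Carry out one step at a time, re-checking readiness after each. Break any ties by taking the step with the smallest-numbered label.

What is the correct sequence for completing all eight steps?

8 has no prerequisites → 8 first.
Now 1, 5 and 7 have their prerequisites met. 1 has the earlier label, so 1 next.
Now 5 and 7 have their prerequisites met. 5 has the earlier label, so 5 next.
2 and 6 now also ready, so the ready set is {2, 6, 7}; 2 has the earlier label → 2.
Now 6 and 7 have their prerequisites met. 6 has the earlier label, so 6 next.
7 is the only step now ready → 7.
Next only 4 has its prerequisites met → 4.
Next only 3 has its prerequisites met → 3.

8 1 5 2 6 7 4 3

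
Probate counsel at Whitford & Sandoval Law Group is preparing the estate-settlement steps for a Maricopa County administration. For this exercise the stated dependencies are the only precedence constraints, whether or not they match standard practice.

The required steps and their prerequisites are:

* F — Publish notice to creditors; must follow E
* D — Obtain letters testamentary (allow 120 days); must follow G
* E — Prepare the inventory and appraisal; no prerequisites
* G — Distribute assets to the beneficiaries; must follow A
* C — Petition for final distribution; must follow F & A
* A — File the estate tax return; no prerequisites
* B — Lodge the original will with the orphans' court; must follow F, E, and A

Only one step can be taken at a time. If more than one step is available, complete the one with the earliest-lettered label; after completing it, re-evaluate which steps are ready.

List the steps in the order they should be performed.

Nothing is required for A and E. A has the earlier label → A first.
G now also ready, so the ready set is {E, G}; E has the earlier label → E.
Ready: F and G. F has the earlier label → F.
Now B, C and G have their prerequisites met. B has the earlier label, so B next.
Ready: C and G. C has the earlier label → C.
G needed A, now all done → G.
D needed G, now all done → D.

A → E → F → B → C → G → D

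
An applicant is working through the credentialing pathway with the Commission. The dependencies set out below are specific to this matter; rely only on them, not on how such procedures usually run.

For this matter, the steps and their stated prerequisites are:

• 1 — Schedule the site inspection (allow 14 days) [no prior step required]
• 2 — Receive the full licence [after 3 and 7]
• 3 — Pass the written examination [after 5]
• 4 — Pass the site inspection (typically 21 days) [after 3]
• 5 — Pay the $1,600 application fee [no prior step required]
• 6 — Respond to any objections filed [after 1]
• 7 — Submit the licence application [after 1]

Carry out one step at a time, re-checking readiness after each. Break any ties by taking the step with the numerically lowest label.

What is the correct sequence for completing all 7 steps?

1, 5, 3, 4, 6, 7, 2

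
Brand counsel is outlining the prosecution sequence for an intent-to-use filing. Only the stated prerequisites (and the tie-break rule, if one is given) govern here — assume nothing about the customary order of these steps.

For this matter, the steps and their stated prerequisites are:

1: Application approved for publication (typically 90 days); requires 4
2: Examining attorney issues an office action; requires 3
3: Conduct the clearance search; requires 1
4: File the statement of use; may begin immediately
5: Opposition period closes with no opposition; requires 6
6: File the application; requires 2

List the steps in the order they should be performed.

4 → 1 → 3 → 2 → 6 → 5

Only 4 has no prerequisites, so it is first.
That leaves 1 as the only ready step → 1.
Next only 3 has its prerequisites met → 3.
2 needed 3, now all done → 2.
6 needed 2, now all done → 6.
That leaves 5 as the only ready step → 5.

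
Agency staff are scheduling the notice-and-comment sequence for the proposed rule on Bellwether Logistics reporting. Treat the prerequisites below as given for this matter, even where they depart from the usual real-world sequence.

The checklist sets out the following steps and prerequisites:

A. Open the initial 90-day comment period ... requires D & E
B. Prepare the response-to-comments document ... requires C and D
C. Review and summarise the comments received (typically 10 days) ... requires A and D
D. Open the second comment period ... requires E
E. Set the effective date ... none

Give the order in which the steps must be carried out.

E → D → A → C → B

E is the only step with nothing outstanding, so it goes first.
D needed E, now all done → D.
A needed D and E, now all done → A.
C needed A and D, now all done → C.
B is the only step now ready → B.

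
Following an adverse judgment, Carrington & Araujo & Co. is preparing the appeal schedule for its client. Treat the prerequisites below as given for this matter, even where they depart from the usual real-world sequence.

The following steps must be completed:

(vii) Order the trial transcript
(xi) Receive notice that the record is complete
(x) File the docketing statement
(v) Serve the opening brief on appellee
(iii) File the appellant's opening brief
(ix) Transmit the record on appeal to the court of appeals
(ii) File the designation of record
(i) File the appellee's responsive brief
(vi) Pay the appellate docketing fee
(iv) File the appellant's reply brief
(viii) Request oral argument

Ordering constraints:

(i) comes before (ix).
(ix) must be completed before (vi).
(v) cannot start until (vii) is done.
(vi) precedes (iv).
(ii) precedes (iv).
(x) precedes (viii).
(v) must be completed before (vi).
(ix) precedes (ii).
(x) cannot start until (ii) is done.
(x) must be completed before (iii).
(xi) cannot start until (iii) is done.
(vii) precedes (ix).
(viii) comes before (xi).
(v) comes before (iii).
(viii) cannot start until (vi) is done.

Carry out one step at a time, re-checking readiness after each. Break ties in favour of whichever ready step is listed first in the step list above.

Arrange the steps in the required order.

Nothing is required for (vii) and (i). (vii) is listed earlier → (vii) first.
(v) and (i) are both available; (v) is listed earlier → (v).
Next only (i) has its prerequisites met → (i).
(ix) needed (vii) and (i), now all done → (ix).
(ii) and (vi) are both available; (ii) is listed earlier → (ii).
Now (x) and (vi) have their prerequisites met. (x) is listed earlier, so (x) next.
(iii) and (vi) are both available; (iii) is listed earlier → (iii).
(vi) needed (v) and (ix), now all done → (vi).
(iv) and (viii) are both available; (iv) is listed earlier → (iv).
(viii) needed (x) and (vi), now all done → (viii).
(xi) needed (iii) and (viii), now all done → (xi).

(vii), (v), (i), (ix), (ii), (x), (iii), (vi), (iv), (viii), (xi)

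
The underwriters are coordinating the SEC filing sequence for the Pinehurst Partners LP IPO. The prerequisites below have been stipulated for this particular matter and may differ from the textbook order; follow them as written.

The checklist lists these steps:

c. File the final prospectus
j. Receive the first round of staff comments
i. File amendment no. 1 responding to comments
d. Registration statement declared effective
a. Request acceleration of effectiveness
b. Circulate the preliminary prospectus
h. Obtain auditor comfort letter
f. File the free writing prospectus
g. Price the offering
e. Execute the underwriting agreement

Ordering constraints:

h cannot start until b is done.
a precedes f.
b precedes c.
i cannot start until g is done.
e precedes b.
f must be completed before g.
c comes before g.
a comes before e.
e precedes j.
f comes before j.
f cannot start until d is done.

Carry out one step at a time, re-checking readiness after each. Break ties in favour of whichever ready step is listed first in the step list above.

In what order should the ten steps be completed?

d → a → f → e → j → b → c → h → g → i

d and a have no prerequisites; d is listed earlier, so d is first.
That leaves a as the only ready step → a.
f and e are both available; f is listed earlier → f.
e needed a, now all done → e.
j and b are both available; j is listed earlier → j.
b needed e, now all done → b.
Now c and h have their prerequisites met. c is listed earlier, so c next.
h and g are both available; h is listed earlier → h.
g needed c and f, now all done → g.
i needed g, now all done → i.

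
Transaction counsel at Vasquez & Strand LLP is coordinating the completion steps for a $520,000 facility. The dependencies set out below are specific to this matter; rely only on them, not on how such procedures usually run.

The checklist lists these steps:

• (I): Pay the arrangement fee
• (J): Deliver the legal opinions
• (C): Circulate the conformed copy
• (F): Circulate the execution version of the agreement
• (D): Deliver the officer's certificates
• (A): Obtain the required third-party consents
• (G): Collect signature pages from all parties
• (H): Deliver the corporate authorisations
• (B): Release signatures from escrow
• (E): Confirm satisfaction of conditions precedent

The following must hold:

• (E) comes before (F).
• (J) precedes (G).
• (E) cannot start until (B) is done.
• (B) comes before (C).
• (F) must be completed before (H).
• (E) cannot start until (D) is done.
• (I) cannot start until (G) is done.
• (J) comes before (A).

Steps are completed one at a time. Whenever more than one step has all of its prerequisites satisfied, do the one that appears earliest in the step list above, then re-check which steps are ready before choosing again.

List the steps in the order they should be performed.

Nothing is required for (J), (D) and (B). (J) is listed earlier → (J) first.
Ready: (D), (A), (G) and (B). (D) is listed earlier → (D).
Now (A), (G) and (B) have their prerequisites met. (A) is listed earlier, so (A) next.
Now (G) and (B) have their prerequisites met. (G) is listed earlier, so (G) next.
Ready: (I) and (B). (I) is listed earlier → (I).
That leaves (B) as the only ready step → (B).
Now (C) and (E) have their prerequisites met. (C) is listed earlier, so (C) next.
Next only (E) has its prerequisites met → (E).
That leaves (F) as the only ready step → (F).
(H) needed (F), now all done → (H).

(J) (D) (A) (G) (I) (B) (C) (E) (F) (H)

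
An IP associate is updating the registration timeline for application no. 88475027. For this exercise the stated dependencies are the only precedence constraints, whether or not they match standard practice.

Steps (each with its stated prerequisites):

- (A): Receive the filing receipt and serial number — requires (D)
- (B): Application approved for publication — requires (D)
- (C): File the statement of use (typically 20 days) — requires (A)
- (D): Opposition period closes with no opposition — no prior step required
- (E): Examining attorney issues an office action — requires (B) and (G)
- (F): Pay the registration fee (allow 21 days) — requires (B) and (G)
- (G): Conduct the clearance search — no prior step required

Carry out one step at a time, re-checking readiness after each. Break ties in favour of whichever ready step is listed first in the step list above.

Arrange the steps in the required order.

(D) and (G) have no prerequisites; (D) is listed earlier, so (D) is first.
(A), (B) and (G) are all available; (A) is listed earlier → (A).
(C) now also ready, so the ready set is {(B), (C), (G)}; (B) is listed earlier → (B).
Ready: (C) and (G). (C) is listed earlier → (C).
That leaves (G) as the only ready step → (G).
Ready: (E) and (F). (E) is listed earlier → (E).
(F) is the only step now ready → (F).

(D), (A), (B), (C), (G), (E), (F)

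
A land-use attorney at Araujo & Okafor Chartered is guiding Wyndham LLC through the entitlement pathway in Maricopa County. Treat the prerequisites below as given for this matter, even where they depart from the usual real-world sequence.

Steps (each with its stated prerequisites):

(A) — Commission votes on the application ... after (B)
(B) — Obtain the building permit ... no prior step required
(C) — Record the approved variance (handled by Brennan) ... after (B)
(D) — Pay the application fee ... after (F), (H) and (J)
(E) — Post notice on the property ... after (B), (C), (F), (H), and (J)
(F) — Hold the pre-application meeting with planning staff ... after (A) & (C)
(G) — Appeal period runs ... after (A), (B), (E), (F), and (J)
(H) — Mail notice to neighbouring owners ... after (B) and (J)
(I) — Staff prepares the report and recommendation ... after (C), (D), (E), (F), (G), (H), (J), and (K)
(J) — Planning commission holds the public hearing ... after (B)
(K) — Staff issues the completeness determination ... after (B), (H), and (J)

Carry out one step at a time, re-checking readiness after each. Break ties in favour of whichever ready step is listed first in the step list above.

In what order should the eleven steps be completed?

(B) → (A) → (C) → (F) → (J) → (H) → (D) → (E) → (G) → (K) → (I)

Only (B) has no prerequisites, so it is first.
Now (A), (C) and (J) have their prerequisites met. (A) is listed earlier, so (A) next.
(C) and (J) are both available; (C) is listed earlier → (C).
(F) now also ready, so the ready set is {(F), (J)}; (F) is listed earlier → (F).
That leaves (J) as the only ready step → (J).
Next only (H) has its prerequisites met → (H).
Now (D), (E) and (K) have their prerequisites met. (D) is listed earlier, so (D) next.
Ready: (E) and (K). (E) is listed earlier → (E).
(G) now also ready, so the ready set is {(G), (K)}; (G) is listed earlier → (G).
(K) needed (B), (H) and (J), now all done → (K).
(I) is the only step now ready → (I).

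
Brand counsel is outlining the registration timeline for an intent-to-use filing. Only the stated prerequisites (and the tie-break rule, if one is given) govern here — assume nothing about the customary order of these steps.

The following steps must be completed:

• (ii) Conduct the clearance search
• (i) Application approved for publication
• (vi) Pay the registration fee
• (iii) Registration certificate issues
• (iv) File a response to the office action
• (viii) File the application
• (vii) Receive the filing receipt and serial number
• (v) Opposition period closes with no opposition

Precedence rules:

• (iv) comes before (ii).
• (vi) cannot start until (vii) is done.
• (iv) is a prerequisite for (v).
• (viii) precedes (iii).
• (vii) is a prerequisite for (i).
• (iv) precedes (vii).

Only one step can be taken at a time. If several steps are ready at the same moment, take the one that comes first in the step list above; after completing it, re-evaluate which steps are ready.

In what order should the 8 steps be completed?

Nothing is required for (iv) and (viii). (iv) is listed earlier → (iv) first.
Now (ii), (viii), (vii) and (v) have their prerequisites met. (ii) is listed earlier, so (ii) next.
Now (viii), (vii) and (v) have their prerequisites met. (viii) is listed earlier, so (viii) next.
Ready: (iii), (vii) and (v). (iii) is listed earlier → (iii).
Now (vii) and (v) have their prerequisites met. (vii) is listed earlier, so (vii) next.
(i) and (vi) now also ready, so the ready set is {(i), (vi), (v)}; (i) is listed earlier → (i).
Ready: (vi) and (v). (vi) is listed earlier → (vi).
(v) needed (iv), now all done → (v).

(iv), (ii), (viii), (iii), (vii), (i), (vi), (v)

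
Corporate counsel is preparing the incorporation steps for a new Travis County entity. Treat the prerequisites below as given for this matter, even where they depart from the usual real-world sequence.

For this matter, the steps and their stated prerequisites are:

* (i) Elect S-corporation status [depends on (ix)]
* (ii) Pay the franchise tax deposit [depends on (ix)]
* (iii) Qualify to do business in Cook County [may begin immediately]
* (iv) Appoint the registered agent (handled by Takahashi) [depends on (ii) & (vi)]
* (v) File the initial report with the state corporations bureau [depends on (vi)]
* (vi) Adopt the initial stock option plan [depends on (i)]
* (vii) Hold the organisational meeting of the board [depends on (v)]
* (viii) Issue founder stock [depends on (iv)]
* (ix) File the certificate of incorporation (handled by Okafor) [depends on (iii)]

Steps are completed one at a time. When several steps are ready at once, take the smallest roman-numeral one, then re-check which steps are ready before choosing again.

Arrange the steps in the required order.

(iii) (ix) (i) (ii) (vi) (iv) (v) (vii) (viii)

(iii) has no prerequisites → (iii) first.
(ix) needed (iii), now all done → (ix).
Ready: (i) and (ii). (i) has the earlier label → (i).
(vi) now also ready, so the ready set is {(ii), (vi)}; (ii) has the earlier label → (ii).
(vi) needed (i), now all done → (vi).
Now (iv) and (v) have their prerequisites met. (iv) has the earlier label, so (iv) next.
(viii) now also ready, so the ready set is {(v), (viii)}; (v) has the earlier label → (v).
Ready: (vii) and (viii). (vii) has the earlier label → (vii).
(viii) is the only step now ready → (viii).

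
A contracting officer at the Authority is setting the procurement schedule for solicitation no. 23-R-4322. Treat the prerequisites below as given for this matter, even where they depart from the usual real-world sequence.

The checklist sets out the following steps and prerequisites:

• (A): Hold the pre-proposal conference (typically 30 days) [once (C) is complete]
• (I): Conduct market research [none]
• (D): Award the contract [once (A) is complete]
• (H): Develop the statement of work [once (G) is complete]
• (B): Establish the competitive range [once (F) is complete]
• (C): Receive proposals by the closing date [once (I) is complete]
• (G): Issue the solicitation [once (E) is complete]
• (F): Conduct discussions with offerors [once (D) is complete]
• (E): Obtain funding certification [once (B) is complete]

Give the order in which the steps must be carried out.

(I) (C) (A) (D) (F) (B) (E) (G) (H)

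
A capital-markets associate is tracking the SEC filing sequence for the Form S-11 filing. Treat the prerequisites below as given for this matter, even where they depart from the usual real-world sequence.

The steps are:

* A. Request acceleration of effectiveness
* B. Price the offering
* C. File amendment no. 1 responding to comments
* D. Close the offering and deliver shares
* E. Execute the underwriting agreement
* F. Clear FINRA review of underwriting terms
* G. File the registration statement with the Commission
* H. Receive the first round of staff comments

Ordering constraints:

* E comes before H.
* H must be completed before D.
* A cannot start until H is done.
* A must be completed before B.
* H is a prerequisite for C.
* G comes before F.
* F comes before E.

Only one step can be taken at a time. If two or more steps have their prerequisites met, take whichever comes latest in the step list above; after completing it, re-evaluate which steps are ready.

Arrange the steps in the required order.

G, F, E, H, D, C, A, B

G is the only step with nothing outstanding, so it goes first.
That leaves F as the only ready step → F.
E needed F, now all done → E.
That leaves H as the only ready step → H.
Ready: D, C and A. D is listed later → D.
Ready: C and A. C is listed later → C.
That leaves A as the only ready step → A.
B needed A, now all done → B.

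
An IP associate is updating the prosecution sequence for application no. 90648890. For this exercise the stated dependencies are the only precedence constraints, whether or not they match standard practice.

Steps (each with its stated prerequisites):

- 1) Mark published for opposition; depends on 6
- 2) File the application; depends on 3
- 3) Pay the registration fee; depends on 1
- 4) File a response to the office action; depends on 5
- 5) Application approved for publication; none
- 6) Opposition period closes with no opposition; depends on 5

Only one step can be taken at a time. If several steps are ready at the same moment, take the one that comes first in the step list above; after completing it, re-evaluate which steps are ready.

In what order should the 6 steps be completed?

5 4 6 1 3 2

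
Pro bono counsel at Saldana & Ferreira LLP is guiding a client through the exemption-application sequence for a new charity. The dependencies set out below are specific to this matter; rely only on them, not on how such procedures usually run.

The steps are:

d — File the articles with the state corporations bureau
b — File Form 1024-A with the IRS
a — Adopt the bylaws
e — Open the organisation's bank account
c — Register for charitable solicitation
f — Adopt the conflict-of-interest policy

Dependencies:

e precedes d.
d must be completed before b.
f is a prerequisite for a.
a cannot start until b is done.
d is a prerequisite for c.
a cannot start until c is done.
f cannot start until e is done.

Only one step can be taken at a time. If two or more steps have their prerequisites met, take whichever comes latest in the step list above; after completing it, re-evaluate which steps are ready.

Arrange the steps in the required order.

e → f → d → c → b → a

e is the only step with nothing outstanding, so it goes first.
Now f and d have their prerequisites met. f is listed later, so f next.
d needed e, now all done → d.
Ready: c and b. c is listed later → c.
b needed d, now all done → b.
a needed f, c and b, now all done → a.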